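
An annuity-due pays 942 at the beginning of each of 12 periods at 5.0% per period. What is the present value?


PV_due = PMT * (1-(1+i)^(-n))/i * (1+i)
PV_immediate = 8349.183
PV_due = 8349.183 * 1.05
= 8766.6422


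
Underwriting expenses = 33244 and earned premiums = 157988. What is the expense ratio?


Expense ratio = expenses / premiums
= 33244 / 157988
= 0.2104


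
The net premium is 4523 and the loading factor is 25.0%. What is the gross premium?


Gross = net * (1 + loading)
= 4523 * (1 + 0.25)
= 4523 * 1.25
= 5653.75


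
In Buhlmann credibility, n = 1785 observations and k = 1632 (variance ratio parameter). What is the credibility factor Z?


Z = n / (n + k)
= 1785 / (1785 + 1632)
= 1785 / 3417
= 0.5224


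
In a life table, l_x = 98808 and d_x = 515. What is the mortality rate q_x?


q_x = d_x / l_x
= 515 / 98808
= 0.0052


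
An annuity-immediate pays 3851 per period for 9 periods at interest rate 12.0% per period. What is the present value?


PV = PMT * (1 - (1+i)^(-n)) / i
= 3851 * (1 - (1+0.12)^(-9)) / 0.12
= 3851 * (1 - 0.36061) / 0.12
= 3851 * 5.32825
= 20519.0899


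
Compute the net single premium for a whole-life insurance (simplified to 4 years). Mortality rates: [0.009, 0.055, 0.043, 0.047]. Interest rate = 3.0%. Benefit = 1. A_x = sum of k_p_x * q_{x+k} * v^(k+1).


v = 0.970874
Year 0: k_p_x=1.0, q=0.009, term=0.008738
Year 1: k_p_x=0.991, q=0.055, term=0.051376
Year 2: k_p_x=0.936495, q=0.043, term=0.036852
Year 3: k_p_x=0.896226, q=0.047, term=0.037425
A_x = 0.1344


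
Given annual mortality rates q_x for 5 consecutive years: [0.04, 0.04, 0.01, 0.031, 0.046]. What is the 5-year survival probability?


p_k = 1 - q_k for each year
Survival = product of (1 - q_k)
= 0.96 * 0.96 * 0.99 * 0.969 * 0.954
= 0.8434


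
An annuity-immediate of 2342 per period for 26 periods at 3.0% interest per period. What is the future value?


FV = PMT * ((1+i)^n - 1) / i
= 2342 * ((1.03)^26 - 1) / 0.03
= 2342 * (2.156591 - 1) / 0.03
= 90291.225


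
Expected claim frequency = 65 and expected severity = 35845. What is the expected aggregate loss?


E[S] = E[N] * E[X]
= 65 * 35845
= 2.3299e+06


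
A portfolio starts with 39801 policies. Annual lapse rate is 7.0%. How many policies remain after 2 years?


remaining = initial * (1 - lapse)^years
= 39801 * (1 - 0.07)^2
= 39801 * 0.8649
= 34423.8849


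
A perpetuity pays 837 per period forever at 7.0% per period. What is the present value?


PV = PMT / i
= 837 / 0.07
= 11957.1429


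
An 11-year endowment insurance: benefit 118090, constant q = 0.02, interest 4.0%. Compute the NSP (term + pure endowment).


Term component = 18888.8963
Pure endowment = 11_p_x * v^11 * benefit = 0.800731 * 0.649581 * 118090 = 61423.311
NSP = 80312.2073


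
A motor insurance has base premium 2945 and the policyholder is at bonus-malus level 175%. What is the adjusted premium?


adjusted = base * BM_level / 100
= 2945 * 175 / 100
= 2945 * 1.75
= 5153.75


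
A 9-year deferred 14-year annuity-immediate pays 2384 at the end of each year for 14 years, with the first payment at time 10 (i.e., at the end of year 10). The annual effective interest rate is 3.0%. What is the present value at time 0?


PV at time 9 of the 14-year annuity-immediate:
a_n = 2384 * (1-(1+0.03)^(-14))/0.03 = 26929.8384
Discount back 9 years to time 0:
PV = 26929.8384 * (1+0.03)^(-9)
= 26929.8384 * 0.766417
= 20639.4787


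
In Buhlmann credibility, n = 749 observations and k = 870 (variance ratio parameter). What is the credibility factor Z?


Z = n / (n + k)
= 749 / (749 + 870)
= 749 / 1619
= 0.4626


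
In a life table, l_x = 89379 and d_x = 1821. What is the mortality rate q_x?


q_x = d_x / l_x
= 1821 / 89379
= 0.0204


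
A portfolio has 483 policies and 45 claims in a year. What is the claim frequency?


frequency = claims / policies
= 45 / 483
= 0.0932


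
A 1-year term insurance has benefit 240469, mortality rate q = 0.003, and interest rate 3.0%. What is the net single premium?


NSP = benefit * q * v
v = 1/(1+i) = 0.970874
NSP = 240469 * 0.003 * 0.970874
= 700.3951


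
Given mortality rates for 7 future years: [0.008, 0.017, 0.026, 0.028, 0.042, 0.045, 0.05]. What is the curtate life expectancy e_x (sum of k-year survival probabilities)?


e_x = sum_{k=1}^{n} k_p_x
k_p_x values:
  1_p_x = 0.992
  2_p_x = 0.975136
  3_p_x = 0.949782
  4_p_x = 0.923189
  5_p_x = 0.884415
  6_p_x = 0.844616
  7_p_x = 0.802385
e_x = 6.3715


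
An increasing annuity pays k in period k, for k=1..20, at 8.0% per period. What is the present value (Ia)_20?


(Ia)_n = sum_{k=1}^{n} k * v^k, v = 1/(1+i)
v = 0.925926
Sum computed term by term:
(Ia)_20 = 78.9079


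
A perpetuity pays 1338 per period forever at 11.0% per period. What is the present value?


PV = PMT / i
= 1338 / 0.11
= 12163.6364


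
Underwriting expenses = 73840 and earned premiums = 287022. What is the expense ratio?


Expense ratio = expenses / premiums
= 73840 / 287022
= 0.2573


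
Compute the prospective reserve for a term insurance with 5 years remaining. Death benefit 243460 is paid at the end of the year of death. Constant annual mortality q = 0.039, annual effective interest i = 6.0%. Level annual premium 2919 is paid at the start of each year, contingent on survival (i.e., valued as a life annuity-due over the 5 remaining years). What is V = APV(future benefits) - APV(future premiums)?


v = 1/(1+i) = 0.943396
APV(future benefits) per unit = sum_{k=0}^{4} k_p_x * q * v^(k+1) = 0.152662
APV(future benefits) = 243460 * 0.152662 = 37167.0376
Life annuity-due factor ä_{x:5} = sum_{k=0}^{4} k_p_x * v^k = 4.149269
APV(future premiums) = 2919 * 4.149269 = 12111.7161
V = 37167.0376 - 12111.7161
= 25055.3215


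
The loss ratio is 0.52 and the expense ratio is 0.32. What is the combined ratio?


Combined ratio = loss ratio + expense ratio
= 0.52 + 0.32
= 0.84


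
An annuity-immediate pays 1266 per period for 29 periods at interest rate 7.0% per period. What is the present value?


PV = PMT * (1 - (1+i)^(-n)) / i
= 1266 * (1 - (1+0.07)^(-29)) / 0.07
= 1266 * (1 - 0.140563) / 0.07
= 1266 * 12.277674
= 15543.5354


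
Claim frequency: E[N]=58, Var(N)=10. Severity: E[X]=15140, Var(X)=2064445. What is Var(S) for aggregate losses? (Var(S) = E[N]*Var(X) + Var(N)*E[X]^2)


Var(S) = E[N]*Var(X) + Var(N)*E[X]^2
= 58*2064445 + 10*15140^2
= 119737810 + 2292196000
= 2.4119e+09


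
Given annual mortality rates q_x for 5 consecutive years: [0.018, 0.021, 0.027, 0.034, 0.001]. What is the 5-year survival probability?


p_k = 1 - q_k for each year
Survival = product of (1 - q_k)
= 0.982 * 0.979 * 0.973 * 0.966 * 0.999
= 0.9027


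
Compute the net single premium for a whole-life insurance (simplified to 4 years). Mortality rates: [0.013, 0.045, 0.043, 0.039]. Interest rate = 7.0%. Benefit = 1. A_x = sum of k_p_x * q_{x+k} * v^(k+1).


v = 0.934579
Year 0: k_p_x=1.0, q=0.013, term=0.01215
Year 1: k_p_x=0.987, q=0.045, term=0.038794
Year 2: k_p_x=0.942585, q=0.043, term=0.033085
Year 3: k_p_x=0.902054, q=0.039, term=0.026839
A_x = 0.1109


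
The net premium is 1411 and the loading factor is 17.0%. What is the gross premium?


Gross = net * (1 + loading)
= 1411 * (1 + 0.17)
= 1411 * 1.17
= 1650.87


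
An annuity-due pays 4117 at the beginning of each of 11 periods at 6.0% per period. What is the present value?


PV_due = PMT * (1-(1+i)^(-n))/i * (1+i)
PV_immediate = 32470.2626
PV_due = 32470.2626 * 1.06
= 34418.4784


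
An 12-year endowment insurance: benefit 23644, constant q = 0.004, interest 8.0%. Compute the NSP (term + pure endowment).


Term component = 699.788
Pure endowment = 12_p_x * v^12 * benefit = 0.953042 * 0.397114 * 23644 = 8948.4527
NSP = 9648.2406


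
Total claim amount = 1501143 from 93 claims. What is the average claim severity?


severity = total / number
= 1501143 / 93
= 16141.3226


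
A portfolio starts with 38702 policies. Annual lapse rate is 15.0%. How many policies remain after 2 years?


remaining = initial * (1 - lapse)^years
= 38702 * (1 - 0.15)^2
= 38702 * 0.7225
= 27962.195


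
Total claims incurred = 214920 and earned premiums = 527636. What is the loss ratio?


Loss ratio = claims / premiums
= 214920 / 527636
= 0.4073


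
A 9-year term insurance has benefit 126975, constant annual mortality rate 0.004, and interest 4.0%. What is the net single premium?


NSP = benefit * sum_{k=0}^{n-1} k_p_x * q * v^(k+1)
With constant q=0.004, v=0.961538
Sum = 0.0293
NSP = 126975 * 0.0293
= 3720.4304


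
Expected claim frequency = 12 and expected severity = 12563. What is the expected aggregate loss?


E[S] = E[N] * E[X]
= 12 * 12563
= 150756


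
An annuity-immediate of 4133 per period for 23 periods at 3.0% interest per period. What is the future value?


FV = PMT * ((1+i)^n - 1) / i
= 4133 * ((1.03)^23 - 1) / 0.03
= 4133 * (1.973587 - 1) / 0.03
= 134127.7683


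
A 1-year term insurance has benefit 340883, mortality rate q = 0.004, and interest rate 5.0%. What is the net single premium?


NSP = benefit * q * v
v = 1/(1+i) = 0.952381
NSP = 340883 * 0.004 * 0.952381
= 1298.6019


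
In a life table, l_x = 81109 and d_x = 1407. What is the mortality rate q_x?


q_x = d_x / l_x
= 1407 / 81109
= 0.0173


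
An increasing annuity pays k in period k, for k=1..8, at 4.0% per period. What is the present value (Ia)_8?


(Ia)_n = sum_{k=1}^{n} k * v^k, v = 1/(1+i)
v = 0.961538
Sum computed term by term:
(Ia)_8 = 28.9133


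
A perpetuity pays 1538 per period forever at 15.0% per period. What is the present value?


PV = PMT / i
= 1538 / 0.15
= 10253.3333


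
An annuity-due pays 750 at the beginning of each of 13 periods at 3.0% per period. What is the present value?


PV_due = PMT * (1-(1+i)^(-n))/i * (1+i)
PV_immediate = 7976.2165
PV_due = 7976.2165 * 1.03
= 8215.503


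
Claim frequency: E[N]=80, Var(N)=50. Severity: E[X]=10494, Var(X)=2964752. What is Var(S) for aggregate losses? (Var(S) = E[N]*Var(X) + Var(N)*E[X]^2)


Var(S) = E[N]*Var(X) + Var(N)*E[X]^2
= 80*2964752 + 50*10494^2
= 237180160 + 5506201800
= 5.7434e+09


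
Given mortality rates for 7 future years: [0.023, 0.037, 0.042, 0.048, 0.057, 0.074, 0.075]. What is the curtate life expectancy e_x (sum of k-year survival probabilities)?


e_x = sum_{k=1}^{n} k_p_x
k_p_x values:
  1_p_x = 0.977
  2_p_x = 0.940851
  3_p_x = 0.901335
  4_p_x = 0.858071
  5_p_x = 0.809161
  6_p_x = 0.749283
  7_p_x = 0.693087
e_x = 5.9288


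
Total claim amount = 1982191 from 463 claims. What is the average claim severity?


severity = total / number
= 1982191 / 463
= 4281.1901


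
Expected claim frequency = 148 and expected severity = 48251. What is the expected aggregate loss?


E[S] = E[N] * E[X]
= 148 * 48251
= 7.1411e+06


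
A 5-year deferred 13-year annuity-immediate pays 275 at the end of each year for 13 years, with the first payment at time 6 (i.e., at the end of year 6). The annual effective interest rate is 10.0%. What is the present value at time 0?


PV at time 5 of the 13-year annuity-immediate:
a_n = 275 * (1-(1+0.1)^(-13))/0.1 = 1953.423
Discount back 5 years to time 0:
PV = 1953.423 * (1+0.1)^(-5)
= 1953.423 * 0.620921
= 1212.922


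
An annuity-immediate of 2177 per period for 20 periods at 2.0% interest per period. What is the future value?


FV = PMT * ((1+i)^n - 1) / i
= 2177 * ((1.02)^20 - 1) / 0.02
= 2177 * (1.485947 - 1) / 0.02
= 52895.3741


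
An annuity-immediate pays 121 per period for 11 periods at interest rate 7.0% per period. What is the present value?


PV = PMT * (1 - (1+i)^(-n)) / i
= 121 * (1 - (1+0.07)^(-11)) / 0.07
= 121 * (1 - 0.475093) / 0.07
= 121 * 7.498674
= 907.3396


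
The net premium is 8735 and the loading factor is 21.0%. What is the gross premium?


Gross = net * (1 + loading)
= 8735 * (1 + 0.21)
= 8735 * 1.21
= 10569.35


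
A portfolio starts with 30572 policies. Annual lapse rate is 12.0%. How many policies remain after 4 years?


remaining = initial * (1 - lapse)^years
= 30572 * (1 - 0.12)^4
= 30572 * 0.599695
= 18333.8865


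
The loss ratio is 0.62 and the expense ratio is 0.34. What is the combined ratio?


Combined ratio = loss ratio + expense ratio
= 0.62 + 0.34
= 0.96


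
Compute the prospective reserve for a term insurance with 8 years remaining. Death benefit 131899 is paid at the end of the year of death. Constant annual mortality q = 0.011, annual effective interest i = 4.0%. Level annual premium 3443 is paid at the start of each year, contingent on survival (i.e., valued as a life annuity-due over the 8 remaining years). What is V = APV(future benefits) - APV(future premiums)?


v = 1/(1+i) = 0.961538
APV(future benefits) per unit = sum_{k=0}^{7} k_p_x * q * v^(k+1) = 0.071433
APV(future benefits) = 131899 * 0.071433 = 9421.9217
Life annuity-due factor ä_{x:8} = sum_{k=0}^{7} k_p_x * v^k = 6.753651
APV(future premiums) = 3443 * 6.753651 = 23252.8218
V = 9421.9217 - 23252.8218
= -13830.9001


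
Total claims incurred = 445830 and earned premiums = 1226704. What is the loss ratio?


Loss ratio = claims / premiums
= 445830 / 1226704
= 0.3634


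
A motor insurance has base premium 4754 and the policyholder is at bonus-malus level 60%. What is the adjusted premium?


adjusted = base * BM_level / 100
= 4754 * 60 / 100
= 4754 * 0.6
= 2852.4


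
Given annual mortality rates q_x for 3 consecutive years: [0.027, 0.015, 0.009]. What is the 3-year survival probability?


p_k = 1 - q_k for each year
Survival = product of (1 - q_k)
= 0.973 * 0.985 * 0.991
= 0.9498


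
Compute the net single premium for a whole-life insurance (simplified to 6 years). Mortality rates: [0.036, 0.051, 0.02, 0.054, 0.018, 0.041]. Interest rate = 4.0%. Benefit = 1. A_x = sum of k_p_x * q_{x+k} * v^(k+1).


v = 0.961538
Year 0: k_p_x=1.0, q=0.036, term=0.034615
Year 1: k_p_x=0.964, q=0.051, term=0.045455
Year 2: k_p_x=0.914836, q=0.02, term=0.016266
Year 3: k_p_x=0.896539, q=0.054, term=0.041384
Year 4: k_p_x=0.848126, q=0.018, term=0.012548
Year 5: k_p_x=0.83286, q=0.041, term=0.026987
A_x = 0.1773


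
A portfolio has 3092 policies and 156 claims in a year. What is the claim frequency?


frequency = claims / policies
= 156 / 3092
= 0.0505


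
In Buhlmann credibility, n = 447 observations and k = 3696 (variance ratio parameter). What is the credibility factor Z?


Z = n / (n + k)
= 447 / (447 + 3696)
= 447 / 4143
= 0.1079


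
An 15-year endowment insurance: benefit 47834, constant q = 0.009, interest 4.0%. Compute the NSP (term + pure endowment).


Term component = 4526.05
Pure endowment = 15_p_x * v^15 * benefit = 0.873182 * 0.555265 * 47834 = 23192.1722
NSP = 27718.2222


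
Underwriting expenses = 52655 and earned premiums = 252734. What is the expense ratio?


Expense ratio = expenses / premiums
= 52655 / 252734
= 0.2083


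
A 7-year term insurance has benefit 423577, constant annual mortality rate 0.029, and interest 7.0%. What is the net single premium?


NSP = benefit * sum_{k=0}^{n-1} k_p_x * q * v^(k+1)
With constant q=0.029, v=0.934579
Sum = 0.144469
NSP = 423577 * 0.144469
= 61193.6507


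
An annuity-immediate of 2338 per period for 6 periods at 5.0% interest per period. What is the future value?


FV = PMT * ((1+i)^n - 1) / i
= 2338 * ((1.05)^6 - 1) / 0.05
= 2338 * (1.340096 - 1) / 0.05
= 15902.8722


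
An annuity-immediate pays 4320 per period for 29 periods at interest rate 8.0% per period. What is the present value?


PV = PMT * (1 - (1+i)^(-n)) / i
= 4320 * (1 - (1+0.08)^(-29)) / 0.08
= 4320 * (1 - 0.107328) / 0.08
= 4320 * 11.158406
= 48204.314


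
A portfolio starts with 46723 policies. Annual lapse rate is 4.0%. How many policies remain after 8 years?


remaining = initial * (1 - lapse)^years
= 46723 * (1 - 0.04)^8
= 46723 * 0.72139
= 33705.4853


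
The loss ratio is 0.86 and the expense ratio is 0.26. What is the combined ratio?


Combined ratio = loss ratio + expense ratio
= 0.86 + 0.26
= 1.12


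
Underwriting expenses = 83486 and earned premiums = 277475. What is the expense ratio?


Expense ratio = expenses / premiums
= 83486 / 277475
= 0.3009


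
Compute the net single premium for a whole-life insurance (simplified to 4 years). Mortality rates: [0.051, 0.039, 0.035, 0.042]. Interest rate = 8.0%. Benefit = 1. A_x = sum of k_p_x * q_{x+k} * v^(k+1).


v = 0.925926
Year 0: k_p_x=1.0, q=0.051, term=0.047222
Year 1: k_p_x=0.949, q=0.039, term=0.031731
Year 2: k_p_x=0.911989, q=0.035, term=0.025339
Year 3: k_p_x=0.880069, q=0.042, term=0.027169
A_x = 0.1315


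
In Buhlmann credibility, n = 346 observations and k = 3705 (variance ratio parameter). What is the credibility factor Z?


Z = n / (n + k)
= 346 / (346 + 3705)
= 346 / 4051
= 0.0854


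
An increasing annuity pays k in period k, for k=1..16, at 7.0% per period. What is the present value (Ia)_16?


(Ia)_n = sum_{k=1}^{n} k * v^k, v = 1/(1+i)
v = 0.934579
Sum computed term by term:
(Ia)_16 = 66.9737


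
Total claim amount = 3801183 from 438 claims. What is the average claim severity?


severity = total / number
= 3801183 / 438
= 8678.5


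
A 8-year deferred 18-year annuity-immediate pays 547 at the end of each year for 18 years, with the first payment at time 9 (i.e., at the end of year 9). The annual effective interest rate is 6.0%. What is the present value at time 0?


PV at time 8 of the 18-year annuity-immediate:
a_n = 547 * (1-(1+0.06)^(-18))/0.06 = 5922.6991
Discount back 8 years to time 0:
PV = 5922.6991 * (1+0.06)^(-8)
= 5922.6991 * 0.627412
= 3715.9747


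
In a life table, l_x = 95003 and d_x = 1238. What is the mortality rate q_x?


q_x = d_x / l_x
= 1238 / 95003
= 0.013


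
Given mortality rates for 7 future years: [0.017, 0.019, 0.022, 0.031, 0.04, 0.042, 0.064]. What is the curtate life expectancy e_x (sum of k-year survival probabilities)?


e_x = sum_{k=1}^{n} k_p_x
k_p_x values:
  1_p_x = 0.983
  2_p_x = 0.964323
  3_p_x = 0.943108
  4_p_x = 0.913872
  5_p_x = 0.877317
  6_p_x = 0.840469
  7_p_x = 0.786679
e_x = 6.3088


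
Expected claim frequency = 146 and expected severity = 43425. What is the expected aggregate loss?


E[S] = E[N] * E[X]
= 146 * 43425
= 6.3400e+06


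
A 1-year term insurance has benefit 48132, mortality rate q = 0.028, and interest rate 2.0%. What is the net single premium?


NSP = benefit * q * v
v = 1/(1+i) = 0.980392
NSP = 48132 * 0.028 * 0.980392
= 1321.2706


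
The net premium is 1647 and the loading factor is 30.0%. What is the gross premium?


Gross = net * (1 + loading)
= 1647 * (1 + 0.3)
= 1647 * 1.3
= 2141.1


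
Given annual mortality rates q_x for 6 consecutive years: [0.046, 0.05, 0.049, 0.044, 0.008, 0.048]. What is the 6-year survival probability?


p_k = 1 - q_k for each year
Survival = product of (1 - q_k)
= 0.954 * 0.95 * 0.951 * 0.956 * 0.992 * 0.952
= 0.7781


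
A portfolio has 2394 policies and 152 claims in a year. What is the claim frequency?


frequency = claims / policies
= 152 / 2394
= 0.0635


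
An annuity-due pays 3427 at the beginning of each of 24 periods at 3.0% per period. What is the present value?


PV_due = PMT * (1-(1+i)^(-n))/i * (1+i)
PV_immediate = 58038.1029
PV_due = 58038.1029 * 1.03
= 59779.2459


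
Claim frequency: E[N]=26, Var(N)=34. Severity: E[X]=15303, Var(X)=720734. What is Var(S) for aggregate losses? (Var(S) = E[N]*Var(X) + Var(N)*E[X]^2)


Var(S) = E[N]*Var(X) + Var(N)*E[X]^2
= 26*720734 + 34*15303^2
= 18739084 + 7962181506
= 7.9809e+09


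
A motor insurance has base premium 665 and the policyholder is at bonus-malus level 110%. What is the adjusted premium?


adjusted = base * BM_level / 100
= 665 * 110 / 100
= 665 * 1.1
= 731.5


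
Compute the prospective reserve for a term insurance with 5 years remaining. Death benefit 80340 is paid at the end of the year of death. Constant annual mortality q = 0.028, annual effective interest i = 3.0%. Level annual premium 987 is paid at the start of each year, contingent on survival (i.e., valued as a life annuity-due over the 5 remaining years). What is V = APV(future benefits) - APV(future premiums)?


v = 1/(1+i) = 0.970874
APV(future benefits) per unit = sum_{k=0}^{4} k_p_x * q * v^(k+1) = 0.121453
APV(future benefits) = 80340 * 0.121453 = 9757.4992
Life annuity-due factor ä_{x:5} = sum_{k=0}^{4} k_p_x * v^k = 4.467719
APV(future premiums) = 987 * 4.467719 = 4409.6391
V = 9757.4992 - 4409.6391
= 5347.8601


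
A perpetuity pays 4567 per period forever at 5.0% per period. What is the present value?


PV = PMT / i
= 4567 / 0.05
= 91340.0


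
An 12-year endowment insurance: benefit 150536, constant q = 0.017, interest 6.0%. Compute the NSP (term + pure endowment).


Term component = 19789.9238
Pure endowment = 12_p_x * v^12 * benefit = 0.814033 * 0.496969 * 150536 = 60899.2863
NSP = 80689.2101


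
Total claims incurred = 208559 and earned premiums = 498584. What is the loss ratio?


Loss ratio = claims / premiums
= 208559 / 498584
= 0.4183


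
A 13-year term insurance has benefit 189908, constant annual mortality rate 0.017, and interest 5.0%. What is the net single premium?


NSP = benefit * sum_{k=0}^{n-1} k_p_x * q * v^(k+1)
With constant q=0.017, v=0.952381
Sum = 0.146058
NSP = 189908 * 0.146058
= 27737.5467


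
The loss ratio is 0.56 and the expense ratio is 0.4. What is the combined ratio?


Combined ratio = loss ratio + expense ratio
= 0.56 + 0.4
= 0.96


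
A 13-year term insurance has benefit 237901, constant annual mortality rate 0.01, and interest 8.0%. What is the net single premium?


NSP = benefit * sum_{k=0}^{n-1} k_p_x * q * v^(k+1)
With constant q=0.01, v=0.925926
Sum = 0.07526
NSP = 237901 * 0.07526
= 17904.359


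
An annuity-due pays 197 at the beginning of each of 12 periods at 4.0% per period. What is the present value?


PV_due = PMT * (1-(1+i)^(-n))/i * (1+i)
PV_immediate = 1848.8595
PV_due = 1848.8595 * 1.04
= 1922.8139


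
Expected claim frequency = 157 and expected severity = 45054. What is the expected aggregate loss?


E[S] = E[N] * E[X]
= 157 * 45054
= 7.0735e+06


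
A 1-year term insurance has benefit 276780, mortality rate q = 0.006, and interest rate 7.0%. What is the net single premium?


NSP = benefit * q * v
v = 1/(1+i) = 0.934579
NSP = 276780 * 0.006 * 0.934579
= 1552.0374


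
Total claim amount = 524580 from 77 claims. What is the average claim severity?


severity = total / number
= 524580 / 77
= 6812.7273


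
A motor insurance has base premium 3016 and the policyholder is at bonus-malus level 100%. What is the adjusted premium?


adjusted = base * BM_level / 100
= 3016 * 100 / 100
= 3016 * 1.0
= 3016.0


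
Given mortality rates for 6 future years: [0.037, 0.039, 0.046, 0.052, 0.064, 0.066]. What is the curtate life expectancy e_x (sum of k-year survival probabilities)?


e_x = sum_{k=1}^{n} k_p_x
k_p_x values:
  1_p_x = 0.963
  2_p_x = 0.925443
  3_p_x = 0.882873
  4_p_x = 0.836963
  5_p_x = 0.783398
  6_p_x = 0.731693
e_x = 5.1234


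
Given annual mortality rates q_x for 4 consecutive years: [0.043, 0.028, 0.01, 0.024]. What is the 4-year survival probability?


p_k = 1 - q_k for each year
Survival = product of (1 - q_k)
= 0.957 * 0.972 * 0.99 * 0.976
= 0.8988


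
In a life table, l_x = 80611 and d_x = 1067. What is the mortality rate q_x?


q_x = d_x / l_x
= 1067 / 80611
= 0.0132


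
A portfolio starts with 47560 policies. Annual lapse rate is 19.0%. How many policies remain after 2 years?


remaining = initial * (1 - lapse)^years
= 47560 * (1 - 0.19)^2
= 47560 * 0.6561
= 31204.116


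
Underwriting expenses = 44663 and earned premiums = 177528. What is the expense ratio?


Expense ratio = expenses / premiums
= 44663 / 177528
= 0.2516


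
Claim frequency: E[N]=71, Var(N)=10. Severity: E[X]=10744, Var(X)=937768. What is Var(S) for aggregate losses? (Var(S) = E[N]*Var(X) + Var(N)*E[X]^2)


Var(S) = E[N]*Var(X) + Var(N)*E[X]^2
= 71*937768 + 10*10744^2
= 66581528 + 1154335360
= 1.2209e+09


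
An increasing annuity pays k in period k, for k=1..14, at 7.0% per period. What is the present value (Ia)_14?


(Ia)_n = sum_{k=1}^{n} k * v^k, v = 1/(1+i)
v = 0.934579
Sum computed term by term:
(Ia)_14 = 56.1173


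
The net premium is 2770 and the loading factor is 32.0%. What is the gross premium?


Gross = net * (1 + loading)
= 2770 * (1 + 0.32)
= 2770 * 1.32
= 3656.4


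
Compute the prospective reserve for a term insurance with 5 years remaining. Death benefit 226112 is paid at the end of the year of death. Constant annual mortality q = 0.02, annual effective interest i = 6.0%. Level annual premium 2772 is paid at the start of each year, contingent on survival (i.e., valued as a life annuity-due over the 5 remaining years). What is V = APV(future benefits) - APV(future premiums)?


v = 1/(1+i) = 0.943396
APV(future benefits) per unit = sum_{k=0}^{4} k_p_x * q * v^(k+1) = 0.081134
APV(future benefits) = 226112 * 0.081134 = 18345.4726
Life annuity-due factor ä_{x:5} = sum_{k=0}^{4} k_p_x * v^k = 4.300126
APV(future premiums) = 2772 * 4.300126 = 11919.9487
V = 18345.4726 - 11919.9487
= 6425.5238


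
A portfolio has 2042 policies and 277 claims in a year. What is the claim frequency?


frequency = claims / policies
= 277 / 2042
= 0.1357


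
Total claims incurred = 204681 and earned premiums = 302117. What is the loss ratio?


Loss ratio = claims / premiums
= 204681 / 302117
= 0.6775


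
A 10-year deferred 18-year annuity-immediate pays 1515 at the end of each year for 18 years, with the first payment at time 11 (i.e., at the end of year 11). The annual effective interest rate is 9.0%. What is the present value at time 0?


PV at time 10 of the 18-year annuity-immediate:
a_n = 1515 * (1-(1+0.09)^(-18))/0.09 = 13264.772
Discount back 10 years to time 0:
PV = 13264.772 * (1+0.09)^(-10)
= 13264.772 * 0.422411
= 5603.1831


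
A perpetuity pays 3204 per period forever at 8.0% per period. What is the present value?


PV = PMT / i
= 3204 / 0.08
= 40050.0


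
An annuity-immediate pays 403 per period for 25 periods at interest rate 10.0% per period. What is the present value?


PV = PMT * (1 - (1+i)^(-n)) / i
= 403 * (1 - (1+0.1)^(-25)) / 0.1
= 403 * (1 - 0.092296) / 0.1
= 403 * 9.07704
= 3658.0471


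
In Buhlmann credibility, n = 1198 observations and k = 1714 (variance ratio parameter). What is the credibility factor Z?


Z = n / (n + k)
= 1198 / (1198 + 1714)
= 1198 / 2912
= 0.4114


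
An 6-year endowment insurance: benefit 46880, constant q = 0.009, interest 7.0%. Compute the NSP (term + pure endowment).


Term component = 1969.8873
Pure endowment = 6_p_x * v^6 * benefit = 0.947201 * 0.666342 * 46880 = 29588.7667
NSP = 31558.6541


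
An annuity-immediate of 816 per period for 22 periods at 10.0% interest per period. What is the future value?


FV = PMT * ((1+i)^n - 1) / i
= 816 * ((1.1)^22 - 1) / 0.1
= 816 * (8.140275 - 1) / 0.1
= 58264.6435


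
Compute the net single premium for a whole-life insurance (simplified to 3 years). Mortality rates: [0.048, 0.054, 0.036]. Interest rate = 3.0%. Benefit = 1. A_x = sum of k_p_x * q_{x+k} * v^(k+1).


v = 0.970874
Year 0: k_p_x=1.0, q=0.048, term=0.046602
Year 1: k_p_x=0.952, q=0.054, term=0.048457
Year 2: k_p_x=0.900592, q=0.036, term=0.02967
A_x = 0.1247


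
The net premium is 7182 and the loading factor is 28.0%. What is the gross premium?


Gross = net * (1 + loading)
= 7182 * (1 + 0.28)
= 7182 * 1.28
= 9192.96


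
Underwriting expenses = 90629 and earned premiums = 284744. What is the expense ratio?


Expense ratio = expenses / premiums
= 90629 / 284744
= 0.3183


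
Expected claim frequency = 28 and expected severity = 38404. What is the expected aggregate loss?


E[S] = E[N] * E[X]
= 28 * 38404
= 1.0753e+06


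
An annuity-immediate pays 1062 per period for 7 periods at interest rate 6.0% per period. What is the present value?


PV = PMT * (1 - (1+i)^(-n)) / i
= 1062 * (1 - (1+0.06)^(-7)) / 0.06
= 1062 * (1 - 0.665057) / 0.06
= 1062 * 5.582381
= 5928.4891


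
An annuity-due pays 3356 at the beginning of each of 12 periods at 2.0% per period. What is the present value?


PV_due = PMT * (1-(1+i)^(-n))/i * (1+i)
PV_immediate = 35490.8451
PV_due = 35490.8451 * 1.02
= 36200.662


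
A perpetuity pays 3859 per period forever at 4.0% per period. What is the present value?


PV = PMT / i
= 3859 / 0.04
= 96475.0


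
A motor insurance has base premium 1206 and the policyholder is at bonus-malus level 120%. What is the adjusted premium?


adjusted = base * BM_level / 100
= 1206 * 120 / 100
= 1206 * 1.2
= 1447.2


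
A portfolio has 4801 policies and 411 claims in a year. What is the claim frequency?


frequency = claims / policies
= 411 / 4801
= 0.0856


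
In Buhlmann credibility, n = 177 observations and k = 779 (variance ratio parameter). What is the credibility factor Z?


Z = n / (n + k)
= 177 / (177 + 779)
= 177 / 956
= 0.1851


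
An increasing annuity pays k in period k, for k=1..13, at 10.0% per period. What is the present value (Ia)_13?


(Ia)_n = sum_{k=1}^{n} k * v^k, v = 1/(1+i)
v = 0.909091
Sum computed term by term:
(Ia)_13 = 40.4805


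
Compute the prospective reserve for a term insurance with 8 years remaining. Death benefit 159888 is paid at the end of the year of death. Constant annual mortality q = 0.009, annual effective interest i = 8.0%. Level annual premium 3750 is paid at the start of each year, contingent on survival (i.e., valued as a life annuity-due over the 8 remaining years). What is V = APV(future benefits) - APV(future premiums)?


v = 1/(1+i) = 0.925926
APV(future benefits) per unit = sum_{k=0}^{7} k_p_x * q * v^(k+1) = 0.050302
APV(future benefits) = 159888 * 0.050302 = 8042.6226
Life annuity-due factor ä_{x:8} = sum_{k=0}^{7} k_p_x * v^k = 6.036192
APV(future premiums) = 3750 * 6.036192 = 22635.721
V = 8042.6226 - 22635.721
= -14593.0984


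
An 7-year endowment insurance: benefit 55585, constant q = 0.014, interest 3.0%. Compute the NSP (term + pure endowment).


Term component = 4657.1449
Pure endowment = 7_p_x * v^7 * benefit = 0.906021 * 0.813092 * 55585 = 40948.259
NSP = 45605.4039


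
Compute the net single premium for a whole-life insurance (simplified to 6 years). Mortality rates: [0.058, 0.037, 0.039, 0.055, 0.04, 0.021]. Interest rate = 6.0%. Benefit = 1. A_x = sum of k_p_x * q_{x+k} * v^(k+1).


v = 0.943396
Year 0: k_p_x=1.0, q=0.058, term=0.054717
Year 1: k_p_x=0.942, q=0.037, term=0.03102
Year 2: k_p_x=0.907146, q=0.039, term=0.029705
Year 3: k_p_x=0.871767, q=0.055, term=0.037979
Year 4: k_p_x=0.82382, q=0.04, term=0.024624
Year 5: k_p_x=0.790867, q=0.021, term=0.011708
A_x = 0.1898


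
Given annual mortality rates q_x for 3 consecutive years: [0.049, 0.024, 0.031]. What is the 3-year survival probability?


p_k = 1 - q_k for each year
Survival = product of (1 - q_k)
= 0.951 * 0.976 * 0.969
= 0.8994


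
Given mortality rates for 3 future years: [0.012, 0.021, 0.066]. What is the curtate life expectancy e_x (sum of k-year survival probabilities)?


e_x = sum_{k=1}^{n} k_p_x
k_p_x values:
  1_p_x = 0.988
  2_p_x = 0.967252
  3_p_x = 0.903413
e_x = 2.8587


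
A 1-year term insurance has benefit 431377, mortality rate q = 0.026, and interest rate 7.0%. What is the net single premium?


NSP = benefit * q * v
v = 1/(1+i) = 0.934579
NSP = 431377 * 0.026 * 0.934579
= 10482.0579


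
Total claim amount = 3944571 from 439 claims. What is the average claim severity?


severity = total / number
= 3944571 / 439
= 8985.3554


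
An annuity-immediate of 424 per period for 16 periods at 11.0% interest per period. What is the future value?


FV = PMT * ((1+i)^n - 1) / i
= 424 * ((1.11)^16 - 1) / 0.11
= 424 * (5.310894 - 1) / 0.11
= 16616.5382


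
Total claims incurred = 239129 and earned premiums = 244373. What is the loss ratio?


Loss ratio = claims / premiums
= 239129 / 244373
= 0.9785


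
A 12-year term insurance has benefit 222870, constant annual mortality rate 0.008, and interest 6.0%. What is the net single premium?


NSP = benefit * sum_{k=0}^{n-1} k_p_x * q * v^(k+1)
With constant q=0.008, v=0.943396
Sum = 0.064552
NSP = 222870 * 0.064552
= 14386.7955


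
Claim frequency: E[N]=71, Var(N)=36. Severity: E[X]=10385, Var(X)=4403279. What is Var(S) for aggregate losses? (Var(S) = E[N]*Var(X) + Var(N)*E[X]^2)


Var(S) = E[N]*Var(X) + Var(N)*E[X]^2
= 71*4403279 + 36*10385^2
= 312632809 + 3882536100
= 4.1952e+09


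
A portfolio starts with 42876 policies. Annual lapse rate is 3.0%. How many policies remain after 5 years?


remaining = initial * (1 - lapse)^years
= 42876 * (1 - 0.03)^5
= 42876 * 0.858734
= 36819.0801


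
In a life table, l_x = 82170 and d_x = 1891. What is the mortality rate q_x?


q_x = d_x / l_x
= 1891 / 82170
= 0.023


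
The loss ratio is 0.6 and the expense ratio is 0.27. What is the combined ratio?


Combined ratio = loss ratio + expense ratio
= 0.6 + 0.27
= 0.87


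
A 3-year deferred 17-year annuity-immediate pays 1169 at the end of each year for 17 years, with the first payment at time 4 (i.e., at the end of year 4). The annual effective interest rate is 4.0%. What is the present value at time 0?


PV at time 3 of the 17-year annuity-immediate:
a_n = 1169 * (1-(1+0.04)^(-17))/0.04 = 14221.6669
Discount back 3 years to time 0:
PV = 14221.6669 * (1+0.04)^(-3)
= 14221.6669 * 0.888996
= 12643.0101


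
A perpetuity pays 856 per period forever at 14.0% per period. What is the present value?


PV = PMT / i
= 856 / 0.14
= 6114.2857


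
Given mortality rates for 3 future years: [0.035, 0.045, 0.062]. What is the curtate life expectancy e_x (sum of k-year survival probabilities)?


e_x = sum_{k=1}^{n} k_p_x
k_p_x values:
  1_p_x = 0.965
  2_p_x = 0.921575
  3_p_x = 0.864437
e_x = 2.751


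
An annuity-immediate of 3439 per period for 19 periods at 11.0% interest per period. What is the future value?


FV = PMT * ((1+i)^n - 1) / i
= 3439 * ((1.11)^19 - 1) / 0.11
= 3439 * (7.263344 - 1) / 0.11
= 195814.9007


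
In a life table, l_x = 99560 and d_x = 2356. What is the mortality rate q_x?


q_x = d_x / l_x
= 2356 / 99560
= 0.0237


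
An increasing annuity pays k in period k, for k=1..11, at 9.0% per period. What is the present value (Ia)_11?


(Ia)_n = sum_{k=1}^{n} k * v^k, v = 1/(1+i)
v = 0.917431
Sum computed term by term:
(Ia)_11 = 35.0533


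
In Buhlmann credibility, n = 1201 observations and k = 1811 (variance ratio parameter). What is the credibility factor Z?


Z = n / (n + k)
= 1201 / (1201 + 1811)
= 1201 / 3012
= 0.3987


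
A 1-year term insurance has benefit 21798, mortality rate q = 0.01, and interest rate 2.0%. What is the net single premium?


NSP = benefit * q * v
v = 1/(1+i) = 0.980392
NSP = 21798 * 0.01 * 0.980392
= 213.7059


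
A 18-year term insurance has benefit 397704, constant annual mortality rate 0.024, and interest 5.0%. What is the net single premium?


NSP = benefit * sum_{k=0}^{n-1} k_p_x * q * v^(k+1)
With constant q=0.024, v=0.952381
Sum = 0.237294
NSP = 397704 * 0.237294
= 94372.9121


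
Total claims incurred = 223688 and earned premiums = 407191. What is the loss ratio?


Loss ratio = claims / premiums
= 223688 / 407191
= 0.5493


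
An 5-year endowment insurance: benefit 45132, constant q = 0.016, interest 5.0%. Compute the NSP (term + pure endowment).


Term component = 3032.6728
Pure endowment = 5_p_x * v^5 * benefit = 0.922519 * 0.783526 * 45132 = 32622.2248
NSP = 35654.8976


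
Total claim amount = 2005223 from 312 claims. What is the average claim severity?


severity = total / number
= 2005223 / 312
= 6426.9968


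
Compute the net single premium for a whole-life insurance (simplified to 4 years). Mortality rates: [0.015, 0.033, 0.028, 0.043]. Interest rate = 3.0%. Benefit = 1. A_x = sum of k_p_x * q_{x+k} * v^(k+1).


v = 0.970874
Year 0: k_p_x=1.0, q=0.015, term=0.014563
Year 1: k_p_x=0.985, q=0.033, term=0.030639
Year 2: k_p_x=0.952495, q=0.028, term=0.024407
Year 3: k_p_x=0.925825, q=0.043, term=0.035371
A_x = 0.105


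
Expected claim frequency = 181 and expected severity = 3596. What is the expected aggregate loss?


E[S] = E[N] * E[X]
= 181 * 3596
= 650876


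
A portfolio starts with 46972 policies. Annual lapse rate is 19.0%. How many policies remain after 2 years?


remaining = initial * (1 - lapse)^years
= 46972 * (1 - 0.19)^2
= 46972 * 0.6561
= 30818.3292


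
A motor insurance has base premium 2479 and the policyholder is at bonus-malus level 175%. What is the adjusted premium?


adjusted = base * BM_level / 100
= 2479 * 175 / 100
= 2479 * 1.75
= 4338.25


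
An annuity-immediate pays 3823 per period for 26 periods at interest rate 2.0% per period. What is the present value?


PV = PMT * (1 - (1+i)^(-n)) / i
= 3823 * (1 - (1+0.02)^(-26)) / 0.02
= 3823 * (1 - 0.597579) / 0.02
= 3823 * 20.121036
= 76922.7197


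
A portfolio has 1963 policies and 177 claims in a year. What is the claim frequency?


frequency = claims / policies
= 177 / 1963
= 0.0902


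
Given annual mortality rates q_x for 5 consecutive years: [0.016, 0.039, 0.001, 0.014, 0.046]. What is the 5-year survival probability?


p_k = 1 - q_k for each year
Survival = product of (1 - q_k)
= 0.984 * 0.961 * 0.999 * 0.986 * 0.954
= 0.8886


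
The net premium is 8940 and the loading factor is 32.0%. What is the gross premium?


Gross = net * (1 + loading)
= 8940 * (1 + 0.32)
= 8940 * 1.32
= 11800.8


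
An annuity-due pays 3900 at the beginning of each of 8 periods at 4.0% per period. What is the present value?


PV_due = PMT * (1-(1+i)^(-n))/i * (1+i)
PV_immediate = 26257.705
PV_due = 26257.705 * 1.04
= 27308.0132


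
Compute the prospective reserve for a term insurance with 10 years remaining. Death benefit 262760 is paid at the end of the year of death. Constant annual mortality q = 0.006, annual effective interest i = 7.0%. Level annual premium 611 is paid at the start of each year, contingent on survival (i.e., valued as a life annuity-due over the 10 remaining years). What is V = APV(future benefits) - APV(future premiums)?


v = 1/(1+i) = 0.934579
APV(future benefits) per unit = sum_{k=0}^{9} k_p_x * q * v^(k+1) = 0.041159
APV(future benefits) = 262760 * 0.041159 = 10814.8112
Life annuity-due factor ä_{x:10} = sum_{k=0}^{9} k_p_x * v^k = 7.339935
APV(future premiums) = 611 * 7.339935 = 4484.7003
V = 10814.8112 - 4484.7003
= 6330.1109


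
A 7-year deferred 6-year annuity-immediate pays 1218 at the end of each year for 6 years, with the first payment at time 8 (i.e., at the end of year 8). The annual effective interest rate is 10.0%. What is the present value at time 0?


PV at time 7 of the 6-year annuity-immediate:
a_n = 1218 * (1-(1+0.1)^(-6))/0.1 = 5304.7075
Discount back 7 years to time 0:
PV = 5304.7075 * (1+0.1)^(-7)
= 5304.7075 * 0.513158
= 2722.1537


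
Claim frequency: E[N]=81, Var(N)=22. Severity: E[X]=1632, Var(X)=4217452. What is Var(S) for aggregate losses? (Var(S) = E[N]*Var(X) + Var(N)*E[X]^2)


Var(S) = E[N]*Var(X) + Var(N)*E[X]^2
= 81*4217452 + 22*1632^2
= 341613612 + 58595328
= 4.0021e+08


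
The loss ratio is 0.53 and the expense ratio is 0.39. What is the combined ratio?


Combined ratio = loss ratio + expense ratio
= 0.53 + 0.39
= 0.92


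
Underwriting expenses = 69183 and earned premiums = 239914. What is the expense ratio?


Expense ratio = expenses / premiums
= 69183 / 239914
= 0.2884
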